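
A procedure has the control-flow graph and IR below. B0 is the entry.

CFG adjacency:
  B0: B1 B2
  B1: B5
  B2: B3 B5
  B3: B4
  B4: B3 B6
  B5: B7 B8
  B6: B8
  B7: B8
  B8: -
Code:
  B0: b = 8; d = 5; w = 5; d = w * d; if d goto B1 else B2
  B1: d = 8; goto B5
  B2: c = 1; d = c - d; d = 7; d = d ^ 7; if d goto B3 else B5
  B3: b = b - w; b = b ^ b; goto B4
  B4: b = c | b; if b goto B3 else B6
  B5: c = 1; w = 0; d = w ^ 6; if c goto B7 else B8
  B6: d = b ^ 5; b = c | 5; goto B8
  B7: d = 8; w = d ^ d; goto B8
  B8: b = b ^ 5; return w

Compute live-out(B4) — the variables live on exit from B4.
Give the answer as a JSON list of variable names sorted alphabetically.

def/use:
  B0: def={b,d,w} ue=∅
  B1: def={d} ue=∅
  B2: def={c,d} ue={d}
  B3: def={b} ue={b,w}
  B4: def={b} ue={b,c}
  B5: def={c,d,w} ue=∅
  B6: def={b,d} ue={b,c}
  B7: def={d,w} ue=∅
  B8: def={b} ue={b,w}

Liveness:
  B0: in=∅ out={b,d,w}
  B1: in={b} out={b}
  B2: in={b,d,w} out={b,c,w}
  B3: in={b,c,w} out={b,c,w}
  B4: in={b,c,w} out={b,c,w}
  B5: in={b} out={b,w}
  B6: in={b,c,w} out={b,w}
  B7: in={b} out={b,w}
  B8: in={b,w} out=∅

live-out(B4) = ["b", "c", "w"]

Answer: ["b", "c", "w"]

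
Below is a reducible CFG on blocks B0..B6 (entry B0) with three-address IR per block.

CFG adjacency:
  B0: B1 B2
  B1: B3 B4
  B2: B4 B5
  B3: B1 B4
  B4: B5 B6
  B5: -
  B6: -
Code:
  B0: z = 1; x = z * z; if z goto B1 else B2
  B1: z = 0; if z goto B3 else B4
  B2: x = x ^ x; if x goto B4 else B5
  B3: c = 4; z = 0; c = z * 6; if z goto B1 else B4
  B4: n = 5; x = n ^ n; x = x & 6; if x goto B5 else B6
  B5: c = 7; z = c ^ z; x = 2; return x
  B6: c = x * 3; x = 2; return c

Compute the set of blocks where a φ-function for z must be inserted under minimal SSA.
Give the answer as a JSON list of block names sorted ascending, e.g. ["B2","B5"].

Answer: ["B1", "B4", "B5"]

Derivation:
idom tree: B1←B0 B2←B0 B3←B1 B4←B0 B5←B0 B6←B4
Join-block Dom:
  B1: preds {B0,B3}: {B0} ∩ {B0,B1,B3} = {B0}; idom=B0
  B4: preds {B1,B2,B3}: {B0,B1} ∩ {B0,B2} ∩ {B0,B1,B3} = {B0}; idom=B0
  B5: preds {B2,B4}: {B0,B2} ∩ {B0,B4} = {B0}; idom=B0

DF walk-up:
  join B1 pred B0: · stop@B0
  join B1 pred B3: B3→B1 stop@B0
  join B4 pred B1: B1 stop@B0
  join B4 pred B2: B2 stop@B0
  join B4 pred B3: B3→B1 stop@B0
  join B5 pred B2: B2 stop@B0
  join B5 pred B4: B4 stop@B0
  B0 → ∅
  B1 → {B1,B4}
  B2 → {B4,B5}
  B3 → {B1,B4}
  B4 → {B5}
  B5 → ∅
  B6 → ∅

φ for z: defs {B0,B1,B3,B5}
  DF⁺ = {B1,B4,B5}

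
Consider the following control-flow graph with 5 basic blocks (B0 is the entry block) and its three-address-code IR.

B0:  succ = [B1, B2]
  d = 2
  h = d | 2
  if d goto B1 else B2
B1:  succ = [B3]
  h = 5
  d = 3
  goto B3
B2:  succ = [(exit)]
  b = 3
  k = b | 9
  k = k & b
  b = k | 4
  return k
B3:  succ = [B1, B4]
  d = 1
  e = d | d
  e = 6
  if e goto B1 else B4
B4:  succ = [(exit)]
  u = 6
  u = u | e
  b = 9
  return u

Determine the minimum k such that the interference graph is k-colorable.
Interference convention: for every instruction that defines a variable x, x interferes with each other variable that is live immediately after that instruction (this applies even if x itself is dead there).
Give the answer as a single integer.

def/use:
  B0: {d,h} / ∅
  B1: {d,h} / ∅
  B2: {b,k} / ∅
  B3: {d,e} / ∅
  B4: {b,u} / {e}

Live sets:
  live B0: ∅→∅
  live B1: ∅→∅
  live B2: ∅→∅
  live B3: ∅→{e}
  live B4: {e}→∅

Interference:
  b — {k,u}
  d — {h}
  e — {u}
  h — {d}
  k — {b}
  u — {b,e}

Registers:
  clique {b,k} ⇒ need ≥ 2
  2-colouring: R0={b,d,e}  R1={h,k,u}
  χ = 2

Answer: 2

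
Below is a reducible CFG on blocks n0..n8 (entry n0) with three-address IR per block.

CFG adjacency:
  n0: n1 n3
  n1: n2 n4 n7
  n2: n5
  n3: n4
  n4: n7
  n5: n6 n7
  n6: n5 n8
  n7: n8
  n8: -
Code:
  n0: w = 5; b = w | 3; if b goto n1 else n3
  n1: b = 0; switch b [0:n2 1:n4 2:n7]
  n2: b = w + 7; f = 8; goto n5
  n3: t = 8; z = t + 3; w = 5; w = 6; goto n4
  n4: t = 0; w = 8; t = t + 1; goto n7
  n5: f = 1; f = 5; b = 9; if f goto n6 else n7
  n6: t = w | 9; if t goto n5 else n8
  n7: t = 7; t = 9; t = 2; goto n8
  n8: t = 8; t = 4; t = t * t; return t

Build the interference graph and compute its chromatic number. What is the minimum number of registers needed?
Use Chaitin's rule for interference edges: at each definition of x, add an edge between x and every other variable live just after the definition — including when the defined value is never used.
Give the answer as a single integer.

Answer: 3

Working:
Per-block:
  n0: def={b,w} ue=∅
  n1: def={b} ue=∅
  n2: def={b,f} ue={w}
  n3: def={t,w,z} ue=∅
  n4: def={t,w} ue=∅
  n5: def={b,f} ue=∅
  n6: def={t} ue={w}
  n7: def={t} ue=∅
  n8: def={t} ue=∅

Live sets:
  n0: in=∅ out={w}
  n1: in={w} out={w}
  n2: in={w} out={w}
  n3: in=∅ out=∅
  n4: in=∅ out=∅
  n5: in={w} out={w}
  n6: in={w} out={w}
  n7: in=∅ out=∅
  n8: in=∅ out=∅

Conflict graph:
  b: {f,w}
  f: {b,w}
  t: {w}
  w: {b,f,t}
  z: ∅

Chromatic number:
  {b,f,w} pairwise interfere (3-clique) ⇒ χ ≥ 3
  3-colouring: c0={w,z}  c1={b,t}  c2={f}
  χ = 3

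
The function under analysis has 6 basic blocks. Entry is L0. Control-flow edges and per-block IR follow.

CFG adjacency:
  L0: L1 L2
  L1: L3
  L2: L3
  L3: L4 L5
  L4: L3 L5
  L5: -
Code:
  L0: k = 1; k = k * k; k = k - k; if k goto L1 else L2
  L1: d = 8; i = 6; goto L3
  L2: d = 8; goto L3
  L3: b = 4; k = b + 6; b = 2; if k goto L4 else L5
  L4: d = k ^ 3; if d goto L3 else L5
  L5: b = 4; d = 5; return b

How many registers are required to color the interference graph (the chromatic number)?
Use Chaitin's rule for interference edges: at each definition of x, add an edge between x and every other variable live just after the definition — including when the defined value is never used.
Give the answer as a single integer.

Per-block:
  L0 def {k} use ∅
  L1 def {d,i} use ∅
  L2 def {d} use ∅
  L3 def {b,k} use ∅
  L4 def {d} use {k}
  L5 def {b,d} use ∅

Liveness:
  L0: in=∅ out=∅
  L1: in=∅ out=∅
  L2: in=∅ out=∅
  L3: in=∅ out={k}
  L4: in={k} out=∅
  L5: in=∅ out=∅

Interfere edges:
  b: {d,k}
  d: {b}
  i: ∅
  k: {b}

Registers:
  clique {b,d} ⇒ need ≥ 2
  2-colouring: R0={b,i}  R1={d,k}
  χ = 2

Answer: 2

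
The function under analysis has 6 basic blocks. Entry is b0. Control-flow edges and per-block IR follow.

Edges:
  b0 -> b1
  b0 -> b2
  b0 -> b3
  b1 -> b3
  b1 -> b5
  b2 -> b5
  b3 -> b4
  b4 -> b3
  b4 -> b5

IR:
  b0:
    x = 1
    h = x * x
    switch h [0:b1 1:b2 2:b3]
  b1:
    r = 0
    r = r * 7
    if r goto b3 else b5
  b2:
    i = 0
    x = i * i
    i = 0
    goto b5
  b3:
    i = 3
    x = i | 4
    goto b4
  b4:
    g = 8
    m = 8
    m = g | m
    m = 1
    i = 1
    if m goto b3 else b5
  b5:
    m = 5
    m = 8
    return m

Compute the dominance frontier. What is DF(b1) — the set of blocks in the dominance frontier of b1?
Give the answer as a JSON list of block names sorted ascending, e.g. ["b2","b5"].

Answer: ["b3", "b5"]

Working:
idom tree: b1←b0 b2←b0 b3←b0 b4←b3 b5←b0
Join-block Dom:
  b3: preds {b0,b1,b4}: {b0} ∩ {b0,b1} ∩ {b0,b3,b4} = {b0}; idom=b0
  b5: preds {b1,b2,b4}: {b0,b1} ∩ {b0,b2} ∩ {b0,b3,b4} = {b0}; idom=b0

DF walk-up:
  b3←b0: walk · to b0
  b3←b1: walk b1 to b0
  b3←b4: walk b4→b3 to b0
  b5←b1: walk b1 to b0
  b5←b2: walk b2 to b0
  b5←b4: walk b4→b3 to b0
  b0: DF=∅
  b1: DF={b3,b5}
  b2: DF={b5}
  b3: DF={b3,b5}
  b4: DF={b3,b5}
  b5: DF=∅

DF(b1) = ["b3", "b5"]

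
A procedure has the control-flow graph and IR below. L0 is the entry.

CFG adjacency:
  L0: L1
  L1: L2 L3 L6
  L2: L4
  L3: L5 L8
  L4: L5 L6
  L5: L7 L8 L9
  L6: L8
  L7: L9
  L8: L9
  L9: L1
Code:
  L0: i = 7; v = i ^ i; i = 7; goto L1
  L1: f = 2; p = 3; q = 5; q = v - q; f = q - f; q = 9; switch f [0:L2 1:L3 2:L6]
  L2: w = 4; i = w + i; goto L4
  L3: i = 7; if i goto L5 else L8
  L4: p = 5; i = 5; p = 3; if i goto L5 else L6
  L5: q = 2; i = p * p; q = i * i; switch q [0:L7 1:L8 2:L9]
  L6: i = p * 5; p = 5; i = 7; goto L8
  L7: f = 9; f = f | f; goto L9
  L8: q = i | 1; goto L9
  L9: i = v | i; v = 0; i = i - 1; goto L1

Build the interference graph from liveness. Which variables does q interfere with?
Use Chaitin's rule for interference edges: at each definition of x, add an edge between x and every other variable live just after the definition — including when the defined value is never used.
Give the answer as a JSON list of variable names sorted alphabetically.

def/use:
  L0: {i,v} / ∅
  L1: {f,p,q} / {v}
  L2: {i,w} / {i}
  L3: {i} / ∅
  L4: {i,p} / ∅
  L5: {i,q} / {p}
  L6: {i,p} / {p}
  L7: {f} / ∅
  L8: {q} / {i}
  L9: {i,v} / {i,v}

Liveness:
  L0: in=∅ out={i,v}
  L1: in={i,v} out={i,p,v}
  L2: in={i,v} out={v}
  L3: in={p,v} out={i,p,v}
  L4: in={v} out={p,v}
  L5: in={p,v} out={i,v}
  L6: in={p,v} out={i,v}
  L7: in={i,v} out={i,v}
  L8: in={i,v} out={i,v}
  L9: in={i,v} out={i,v}

Conflict graph:
  f: {i,p,q,v}
  i: {f,p,q,v,w}
  p: {f,i,q,v}
  q: {f,i,p,v}
  v: {f,i,p,q,w}
  w: {i,v}

N(q) = ["f", "i", "p", "v"]

Answer: ["f", "i", "p", "v"]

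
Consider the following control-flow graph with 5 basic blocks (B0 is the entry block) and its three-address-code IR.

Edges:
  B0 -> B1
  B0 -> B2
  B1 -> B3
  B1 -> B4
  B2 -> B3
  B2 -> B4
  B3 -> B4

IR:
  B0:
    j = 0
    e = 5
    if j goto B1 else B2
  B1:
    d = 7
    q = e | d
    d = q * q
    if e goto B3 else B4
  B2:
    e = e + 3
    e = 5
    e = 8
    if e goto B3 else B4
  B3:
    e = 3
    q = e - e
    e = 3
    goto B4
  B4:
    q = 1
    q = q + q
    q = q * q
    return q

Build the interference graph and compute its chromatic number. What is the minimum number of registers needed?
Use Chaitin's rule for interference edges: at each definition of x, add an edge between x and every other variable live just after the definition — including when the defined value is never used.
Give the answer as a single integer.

Block summaries:
  B0 def {e,j} use ∅
  B1 def {d,q} use {e}
  B2 def {e} use {e}
  B3 def {e,q} use ∅
  B4 def {q} use ∅

Live sets:
  B0: in=∅ out={e}
  B1: in={e} out=∅
  B2: in={e} out=∅
  B3: in=∅ out=∅
  B4: in=∅ out=∅

Interference:
  d — {e}
  e — {d,j,q}
  j — {e}
  q — {e}

Registers:
  lower bound: {d,e} mutually conflict ⇒ χ ≥ 2
  2-colouring: R0={e}  R1={d,j,q}
  χ = 2

Answer: 2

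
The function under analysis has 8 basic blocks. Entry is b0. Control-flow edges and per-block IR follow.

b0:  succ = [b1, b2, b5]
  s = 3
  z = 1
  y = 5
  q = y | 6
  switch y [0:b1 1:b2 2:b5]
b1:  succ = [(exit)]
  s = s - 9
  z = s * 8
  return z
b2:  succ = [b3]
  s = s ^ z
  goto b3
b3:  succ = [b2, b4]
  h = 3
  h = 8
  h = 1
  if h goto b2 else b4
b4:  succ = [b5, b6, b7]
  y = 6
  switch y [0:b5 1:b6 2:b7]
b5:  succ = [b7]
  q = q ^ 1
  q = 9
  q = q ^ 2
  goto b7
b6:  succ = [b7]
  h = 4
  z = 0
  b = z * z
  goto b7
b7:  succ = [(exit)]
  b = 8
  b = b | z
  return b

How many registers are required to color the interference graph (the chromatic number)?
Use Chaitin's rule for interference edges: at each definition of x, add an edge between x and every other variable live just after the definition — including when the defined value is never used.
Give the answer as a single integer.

def/use:
  b0: def={q,s,y,z} ue=∅
  b1: def={s,z} ue={s}
  b2: def={s} ue={s,z}
  b3: def={h} ue=∅
  b4: def={y} ue=∅
  b5: def={q} ue={q}
  b6: def={b,h,z} ue=∅
  b7: def={b} ue={z}

Liveness:
  b0: in=∅ out={q,s,z}
  b1: in={s} out=∅
  b2: in={q,s,z} out={q,s,z}
  b3: in={q,s,z} out={q,s,z}
  b4: in={q,z} out={q,z}
  b5: in={q,z} out={z}
  b6: in=∅ out={z}
  b7: in={z} out=∅

Interference:
  b: {z}
  h: {q,s,z}
  q: {h,s,y,z}
  s: {h,q,y,z}
  y: {q,s,z}
  z: {b,h,q,s,y}

Colouring:
  {h,q,s,z} pairwise interfere (4-clique) ⇒ χ ≥ 4
  4-colouring: c0={z}  c1={b,q}  c2={s}  c3={h,y}
  χ = 4

Answer: 4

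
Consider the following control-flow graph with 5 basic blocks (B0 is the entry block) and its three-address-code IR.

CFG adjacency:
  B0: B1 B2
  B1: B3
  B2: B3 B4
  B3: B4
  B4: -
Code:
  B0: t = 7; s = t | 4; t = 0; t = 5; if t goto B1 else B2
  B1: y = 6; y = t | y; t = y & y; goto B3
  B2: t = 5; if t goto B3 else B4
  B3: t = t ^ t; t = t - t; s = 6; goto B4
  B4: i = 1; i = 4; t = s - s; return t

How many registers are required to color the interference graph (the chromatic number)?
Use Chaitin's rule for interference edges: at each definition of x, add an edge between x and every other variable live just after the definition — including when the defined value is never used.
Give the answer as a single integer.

Answer: 2

Working:
Per-block:
  B0: def={s,t} ue=∅
  B1: def={t,y} ue={t}
  B2: def={t} ue=∅
  B3: def={s,t} ue={t}
  B4: def={i,t} ue={s}

Liveness:
  live B0: ∅→{s,t}
  live B1: {t}→{t}
  live B2: {s}→{s,t}
  live B3: {t}→{s}
  live B4: {s}→∅

Conflict graph:
  i↔{s}
  s↔{i,t}
  t↔{s,y}
  y↔{t}

Registers:
  lower bound: {i,s} mutually conflict ⇒ χ ≥ 2
  assign i→r1 s→r0 t→r1 y→r0 — no edge inside a register ⇒ χ ≤ 2
  χ = 2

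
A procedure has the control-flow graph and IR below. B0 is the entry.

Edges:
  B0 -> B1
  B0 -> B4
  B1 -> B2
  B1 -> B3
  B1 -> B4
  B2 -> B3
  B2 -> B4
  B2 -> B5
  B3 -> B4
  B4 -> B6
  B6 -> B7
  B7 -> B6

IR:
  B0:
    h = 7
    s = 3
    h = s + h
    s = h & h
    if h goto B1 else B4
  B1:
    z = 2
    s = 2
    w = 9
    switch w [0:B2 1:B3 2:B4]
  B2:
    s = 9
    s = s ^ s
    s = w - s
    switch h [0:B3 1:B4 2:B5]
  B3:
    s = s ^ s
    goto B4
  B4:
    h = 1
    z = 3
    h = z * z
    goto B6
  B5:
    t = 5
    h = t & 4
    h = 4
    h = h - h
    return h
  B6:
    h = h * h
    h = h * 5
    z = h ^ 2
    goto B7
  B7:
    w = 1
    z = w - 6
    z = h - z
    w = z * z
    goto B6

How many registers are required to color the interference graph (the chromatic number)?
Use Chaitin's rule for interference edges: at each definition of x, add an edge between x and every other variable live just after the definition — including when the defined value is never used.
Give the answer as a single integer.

Block summaries:
  B0: {h,s} / ∅
  B1: {s,w,z} / ∅
  B2: {s} / {h,w}
  B3: {s} / {s}
  B4: {h,z} / ∅
  B5: {h,t} / ∅
  B6: {h,z} / {h}
  B7: {w,z} / {h}

Live sets:
  live B0: ∅→{h}
  live B1: {h}→{h,s,w}
  live B2: {h,w}→{s}
  live B3: {s}→∅
  live B4: ∅→{h}
  live B5: ∅→∅
  live B6: {h}→{h}
  live B7: {h}→{h}

Interference:
  h — {s,w,z}
  s — {h,w}
  t — ∅
  w — {h,s}
  z — {h}

Registers:
  clique {h,s,w} ⇒ need ≥ 3
  assign h→R0 s→R1 t→R0 w→R2 z→R1 — no edge inside a register ⇒ χ ≤ 3
  χ = 3

Answer: 3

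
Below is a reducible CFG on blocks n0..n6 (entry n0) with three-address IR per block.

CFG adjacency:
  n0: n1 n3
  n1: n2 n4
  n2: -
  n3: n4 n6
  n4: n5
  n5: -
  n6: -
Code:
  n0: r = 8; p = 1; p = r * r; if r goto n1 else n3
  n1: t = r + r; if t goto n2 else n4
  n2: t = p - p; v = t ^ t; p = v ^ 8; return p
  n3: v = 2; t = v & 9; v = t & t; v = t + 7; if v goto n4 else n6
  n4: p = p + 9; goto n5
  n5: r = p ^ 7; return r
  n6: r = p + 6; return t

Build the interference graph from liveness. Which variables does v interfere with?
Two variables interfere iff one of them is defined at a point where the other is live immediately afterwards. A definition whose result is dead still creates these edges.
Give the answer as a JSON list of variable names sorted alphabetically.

def/use:
  n0: {p,r} / ∅
  n1: {t} / {r}
  n2: {p,t,v} / {p}
  n3: {t,v} / ∅
  n4: {p} / {p}
  n5: {r} / {p}
  n6: {r} / {p,t}

Backward fixpoint:
  n0 li=∅ lo={p,r}
  n1 li={p,r} lo={p}
  n2 li={p} lo=∅
  n3 li={p} lo={p,t}
  n4 li={p} lo={p}
  n5 li={p} lo=∅
  n6 li={p,t} lo=∅

Conflict graph:
  p↔{r,t,v}
  r↔{p,t}
  t↔{p,r,v}
  v↔{p,t}

N(v) = ["p", "t"]

Answer: ["p", "t"]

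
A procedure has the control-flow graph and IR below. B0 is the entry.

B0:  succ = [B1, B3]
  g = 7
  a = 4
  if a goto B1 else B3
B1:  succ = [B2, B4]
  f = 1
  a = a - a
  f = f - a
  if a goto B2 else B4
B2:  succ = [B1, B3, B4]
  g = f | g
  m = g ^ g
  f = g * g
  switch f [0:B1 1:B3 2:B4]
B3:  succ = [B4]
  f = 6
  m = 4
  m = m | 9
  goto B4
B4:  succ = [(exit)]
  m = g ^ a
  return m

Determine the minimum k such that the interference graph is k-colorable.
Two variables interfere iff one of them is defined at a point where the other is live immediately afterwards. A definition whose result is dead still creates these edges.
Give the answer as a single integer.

Answer: 3

Analysis:
def/use:
  B0: {a,g} / ∅
  B1: {a,f} / {a}
  B2: {f,g,m} / {f,g}
  B3: {f,m} / ∅
  B4: {m} / {a,g}

Live sets:
  live B0: ∅→{a,g}
  live B1: {a,g}→{a,f,g}
  live B2: {a,f,g}→{a,g}
  live B3: {a,g}→{a,g}
  live B4: {a,g}→∅

Interference:
  a: {f,g,m}
  f: {a,g}
  g: {a,f,m}
  m: {a,g}

Chromatic number:
  {a,f,g} pairwise interfere (3-clique) ⇒ χ ≥ 3
  3-colouring: R0={a}  R1={g}  R2={f,m}
  χ = 3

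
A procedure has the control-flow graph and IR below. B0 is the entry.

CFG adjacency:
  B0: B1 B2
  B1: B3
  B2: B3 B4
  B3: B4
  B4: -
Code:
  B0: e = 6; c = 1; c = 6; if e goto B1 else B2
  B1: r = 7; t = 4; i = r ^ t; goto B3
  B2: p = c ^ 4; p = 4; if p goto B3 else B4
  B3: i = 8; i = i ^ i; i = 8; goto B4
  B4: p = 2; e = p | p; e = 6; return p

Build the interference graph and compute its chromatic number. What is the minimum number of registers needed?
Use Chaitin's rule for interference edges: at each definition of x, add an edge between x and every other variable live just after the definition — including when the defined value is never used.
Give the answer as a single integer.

def/use:
  B0: {c,e} / ∅
  B1: {i,r,t} / ∅
  B2: {p} / {c}
  B3: {i} / ∅
  B4: {e,p} / ∅

Liveness:
  live B0: ∅→{c}
  live B1: ∅→∅
  live B2: {c}→∅
  live B3: ∅→∅
  live B4: ∅→∅

Interference:
  c: {e}
  e: {c,p}
  i: ∅
  p: {e}
  r: {t}
  t: {r}

Colouring:
  lower bound: {c,e} mutually conflict ⇒ χ ≥ 2
  assign c→c1 e→c0 i→c0 p→c1 r→c0 t→c1 — no edge inside a register ⇒ χ ≤ 2
  χ = 2

Answer: 2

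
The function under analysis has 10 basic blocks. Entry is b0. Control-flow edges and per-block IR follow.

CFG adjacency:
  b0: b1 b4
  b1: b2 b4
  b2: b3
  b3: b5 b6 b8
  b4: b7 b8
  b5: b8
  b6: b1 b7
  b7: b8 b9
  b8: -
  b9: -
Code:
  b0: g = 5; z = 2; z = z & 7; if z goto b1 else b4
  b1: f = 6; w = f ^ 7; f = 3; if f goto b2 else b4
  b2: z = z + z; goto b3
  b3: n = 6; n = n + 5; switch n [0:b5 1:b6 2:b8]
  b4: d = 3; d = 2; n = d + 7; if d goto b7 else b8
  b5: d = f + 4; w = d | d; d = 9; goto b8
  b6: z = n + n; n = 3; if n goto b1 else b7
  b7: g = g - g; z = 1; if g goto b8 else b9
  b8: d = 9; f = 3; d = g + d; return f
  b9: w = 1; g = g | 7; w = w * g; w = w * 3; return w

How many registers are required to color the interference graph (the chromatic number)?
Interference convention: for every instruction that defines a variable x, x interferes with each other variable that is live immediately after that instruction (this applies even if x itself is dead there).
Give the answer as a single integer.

Block summaries:
  b0 def {g,z} use ∅
  b1 def {f,w} use ∅
  b2 def {z} use {z}
  b3 def {n} use ∅
  b4 def {d,n} use ∅
  b5 def {d,w} use {f}
  b6 def {n,z} use {n}
  b7 def {g,z} use {g}
  b8 def {d,f} use {g}
  b9 def {g,w} use {g}

Liveness:
  live b0: ∅→{g,z}
  live b1: {g,z}→{f,g,z}
  live b2: {f,g,z}→{f,g}
  live b3: {f,g}→{f,g,n}
  live b4: {g}→{g}
  live b5: {f,g}→{g}
  live b6: {g,n}→{g,z}
  live b7: {g}→{g}
  live b8: {g}→∅
  live b9: {g}→∅

Interfere edges:
  d — {f,g,n}
  f — {d,g,n,z}
  g — {d,f,n,w,z}
  n — {d,f,g,z}
  w — {g,z}
  z — {f,g,n,w}

Chromatic number:
  lower bound: {d,f,g,n} mutually conflict ⇒ χ ≥ 4
  assign d→r3 f→r1 g→r0 n→r2 w→r1 z→r3 — no edge inside a register ⇒ χ ≤ 4
  χ = 4

Answer: 4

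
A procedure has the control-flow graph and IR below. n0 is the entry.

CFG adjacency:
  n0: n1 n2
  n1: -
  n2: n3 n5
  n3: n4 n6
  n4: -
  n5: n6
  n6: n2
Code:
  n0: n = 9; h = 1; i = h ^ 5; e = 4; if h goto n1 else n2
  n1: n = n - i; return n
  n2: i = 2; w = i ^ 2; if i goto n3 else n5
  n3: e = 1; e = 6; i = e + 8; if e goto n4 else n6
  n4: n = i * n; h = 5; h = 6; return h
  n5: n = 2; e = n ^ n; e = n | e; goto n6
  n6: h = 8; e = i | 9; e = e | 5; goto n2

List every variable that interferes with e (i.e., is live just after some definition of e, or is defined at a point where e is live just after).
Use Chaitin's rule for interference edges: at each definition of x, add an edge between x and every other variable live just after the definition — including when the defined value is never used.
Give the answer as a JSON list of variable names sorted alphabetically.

Per-block:
  n0: def={e,h,i,n} ue=∅
  n1: def={n} ue={i,n}
  n2: def={i,w} ue=∅
  n3: def={e,i} ue=∅
  n4: def={h,n} ue={i,n}
  n5: def={e,n} ue=∅
  n6: def={e,h} ue={i}

Live sets:
  live n0: ∅→{i,n}
  live n1: {i,n}→∅
  live n2: {n}→{i,n}
  live n3: {n}→{i,n}
  live n4: {i,n}→∅
  live n5: {i}→{i,n}
  live n6: {i,n}→{n}

Conflict graph:
  e — {h,i,n}
  h — {e,i,n}
  i — {e,h,n,w}
  n — {e,h,i,w}
  w — {i,n}

N(e) = ["h", "i", "n"]

Answer: ["h", "i", "n"]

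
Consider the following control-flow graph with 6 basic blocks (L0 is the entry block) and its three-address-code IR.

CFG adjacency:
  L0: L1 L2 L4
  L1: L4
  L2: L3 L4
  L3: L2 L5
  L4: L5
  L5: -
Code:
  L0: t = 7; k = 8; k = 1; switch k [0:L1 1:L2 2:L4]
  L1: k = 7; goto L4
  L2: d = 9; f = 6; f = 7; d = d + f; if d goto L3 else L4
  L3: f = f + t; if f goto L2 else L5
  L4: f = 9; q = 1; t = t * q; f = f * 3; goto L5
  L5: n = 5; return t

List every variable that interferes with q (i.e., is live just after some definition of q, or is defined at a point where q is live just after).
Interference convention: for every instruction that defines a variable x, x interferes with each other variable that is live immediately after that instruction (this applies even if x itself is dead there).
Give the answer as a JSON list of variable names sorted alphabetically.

Block summaries:
  L0 def {k,t} use ∅
  L1 def {k} use ∅
  L2 def {d,f} use ∅
  L3 def {f} use {f,t}
  L4 def {f,q,t} use {t}
  L5 def {n} use {t}

Backward fixpoint:
  L0 li=∅ lo={t}
  L1 li={t} lo={t}
  L2 li={t} lo={f,t}
  L3 li={f,t} lo={t}
  L4 li={t} lo={t}
  L5 li={t} lo=∅

Interfere edges:
  d — {f,t}
  f — {d,q,t}
  k — {t}
  n — {t}
  q — {f,t}
  t — {d,f,k,n,q}

N(q) = ["f", "t"]

Answer: ["f", "t"]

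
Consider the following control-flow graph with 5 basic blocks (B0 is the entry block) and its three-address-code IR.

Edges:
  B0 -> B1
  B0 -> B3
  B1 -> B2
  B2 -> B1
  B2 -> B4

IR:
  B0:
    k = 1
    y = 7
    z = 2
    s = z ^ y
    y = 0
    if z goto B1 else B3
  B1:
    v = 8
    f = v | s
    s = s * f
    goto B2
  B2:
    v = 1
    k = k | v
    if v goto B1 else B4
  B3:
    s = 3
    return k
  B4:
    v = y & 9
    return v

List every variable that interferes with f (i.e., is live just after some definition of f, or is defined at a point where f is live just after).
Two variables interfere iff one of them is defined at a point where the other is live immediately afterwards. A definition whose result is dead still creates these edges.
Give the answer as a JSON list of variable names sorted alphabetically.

Answer: ["k", "s", "y"]

Derivation:
Per-block:
  B0: {k,s,y,z} / ∅
  B1: {f,s,v} / {s}
  B2: {k,v} / {k}
  B3: {s} / {k}
  B4: {v} / {y}

Backward fixpoint:
  B0 li=∅ lo={k,s,y}
  B1 li={k,s,y} lo={k,s,y}
  B2 li={k,s,y} lo={k,s,y}
  B3 li={k} lo=∅
  B4 li={y} lo=∅

Interfere edges:
  f — {k,s,y}
  k — {f,s,v,y,z}
  s — {f,k,v,y,z}
  v — {k,s,y}
  y — {f,k,s,v,z}
  z — {k,s,y}

N(f) = ["k", "s", "y"]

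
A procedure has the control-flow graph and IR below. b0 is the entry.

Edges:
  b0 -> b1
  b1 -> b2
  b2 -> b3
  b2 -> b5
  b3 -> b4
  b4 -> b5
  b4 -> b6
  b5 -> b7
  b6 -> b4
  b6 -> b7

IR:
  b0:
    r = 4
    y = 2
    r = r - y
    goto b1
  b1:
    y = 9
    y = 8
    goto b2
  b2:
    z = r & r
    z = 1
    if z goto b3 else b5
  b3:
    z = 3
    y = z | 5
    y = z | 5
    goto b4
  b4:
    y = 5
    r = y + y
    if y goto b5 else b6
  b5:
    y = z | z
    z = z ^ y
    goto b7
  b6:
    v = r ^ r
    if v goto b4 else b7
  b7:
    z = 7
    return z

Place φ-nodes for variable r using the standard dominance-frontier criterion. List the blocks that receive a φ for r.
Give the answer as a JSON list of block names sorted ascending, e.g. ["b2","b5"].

Answer: ["b4", "b5", "b7"]

Working:
idom tree: b1←b0 b2←b1 b3←b2 b4←b3 b5←b2 b6←b4 b7←b2
Dom∩ at merges:
  b4: preds {b3,b6}: {b0,b1,b2,b3} ∩ {b0,b1,b2,b3,b4,b6} = {b0,b1,b2,b3}; idom=b3
  b5: preds {b2,b4}: {b0,b1,b2} ∩ {b0,b1,b2,b3,b4} = {b0,b1,b2}; idom=b2
  b7: preds {b5,b6}: {b0,b1,b2,b5} ∩ {b0,b1,b2,b3,b4,b6} = {b0,b1,b2}; idom=b2

Frontier:
  b4←b3: walk · to b3
  b4←b6: walk b6→b4 to b3
  b5←b2: walk · to b2
  b5←b4: walk b4→b3 to b2
  b7←b5: walk b5 to b2
  b7←b6: walk b6→b4→b3 to b2
  b0: DF=∅
  b1: DF=∅
  b2: DF=∅
  b3: DF={b5,b7}
  b4: DF={b4,b5,b7}
  b5: DF={b7}
  b6: DF={b4,b7}
  b7: DF=∅

φ for r: defs {b0,b4}
  DF⁺ = {b4,b5,b7}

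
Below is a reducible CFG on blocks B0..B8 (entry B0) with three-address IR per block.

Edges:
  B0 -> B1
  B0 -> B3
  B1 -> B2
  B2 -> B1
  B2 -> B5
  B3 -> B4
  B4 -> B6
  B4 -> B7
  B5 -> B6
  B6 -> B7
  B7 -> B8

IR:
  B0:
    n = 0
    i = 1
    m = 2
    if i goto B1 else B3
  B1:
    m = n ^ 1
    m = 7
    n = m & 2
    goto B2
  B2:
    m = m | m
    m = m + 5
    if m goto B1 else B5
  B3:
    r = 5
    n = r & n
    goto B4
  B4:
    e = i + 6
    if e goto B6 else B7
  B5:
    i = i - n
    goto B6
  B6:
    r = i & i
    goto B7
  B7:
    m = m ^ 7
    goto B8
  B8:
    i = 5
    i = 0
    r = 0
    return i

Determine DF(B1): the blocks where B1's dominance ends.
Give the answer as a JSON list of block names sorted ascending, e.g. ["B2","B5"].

Answer: ["B1", "B6"]

Analysis:
idom tree: B1←B0 B2←B1 B3←B0 B4←B3 B5←B2 B6←B0 B7←B0 B8←B7
Join-block Dom:
  B1: preds {B0,B2}: {B0} ∩ {B0,B1,B2} = {B0}; idom=B0
  B6: preds {B4,B5}: {B0,B3,B4} ∩ {B0,B1,B2,B5} = {B0}; idom=B0
  B7: preds {B4,B6}: {B0,B3,B4} ∩ {B0,B6} = {B0}; idom=B0

DF walk-up:
  join B1 pred B0: · stop@B0
  join B1 pred B2: B2→B1 stop@B0
  join B6 pred B4: B4→B3 stop@B0
  join B6 pred B5: B5→B2→B1 stop@B0
  join B7 pred B4: B4→B3 stop@B0
  join B7 pred B6: B6 stop@B0
  B0 → ∅
  B1 → {B1,B6}
  B2 → {B1,B6}
  B3 → {B6,B7}
  B4 → {B6,B7}
  B5 → {B6}
  B6 → {B7}
  B7 → ∅
  B8 → ∅

DF(B1) = ["B1", "B6"]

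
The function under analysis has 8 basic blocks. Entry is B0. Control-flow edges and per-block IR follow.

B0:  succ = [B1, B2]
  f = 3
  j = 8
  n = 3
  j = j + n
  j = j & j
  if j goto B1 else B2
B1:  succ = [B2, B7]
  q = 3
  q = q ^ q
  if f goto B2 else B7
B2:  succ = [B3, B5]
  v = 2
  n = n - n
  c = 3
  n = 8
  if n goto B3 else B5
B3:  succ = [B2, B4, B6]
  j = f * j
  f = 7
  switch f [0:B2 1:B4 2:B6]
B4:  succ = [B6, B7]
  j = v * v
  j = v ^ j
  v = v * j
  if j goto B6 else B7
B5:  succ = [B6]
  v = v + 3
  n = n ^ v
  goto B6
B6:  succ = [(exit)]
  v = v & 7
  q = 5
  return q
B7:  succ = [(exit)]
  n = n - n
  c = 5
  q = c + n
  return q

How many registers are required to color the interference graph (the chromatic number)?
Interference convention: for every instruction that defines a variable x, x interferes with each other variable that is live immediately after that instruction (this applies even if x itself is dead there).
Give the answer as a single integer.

def/use:
  B0: def={f,j,n} ue=∅
  B1: def={q} ue={f}
  B2: def={c,n,v} ue={n}
  B3: def={f,j} ue={f,j}
  B4: def={j,v} ue={v}
  B5: def={n,v} ue={n,v}
  B6: def={q,v} ue={v}
  B7: def={c,n,q} ue={n}

Live sets:
  B0: in=∅ out={f,j,n}
  B1: in={f,j,n} out={f,j,n}
  B2: in={f,j,n} out={f,j,n,v}
  B3: in={f,j,n,v} out={f,j,n,v}
  B4: in={n,v} out={n,v}
  B5: in={n,v} out={v}
  B6: in={v} out=∅
  B7: in={n} out=∅

Conflict graph:
  c↔{f,j,n,v}
  f↔{c,j,n,q,v}
  j↔{c,f,n,q,v}
  n↔{c,f,j,q,v}
  q↔{f,j,n}
  v↔{c,f,j,n}

Chromatic number:
  lower bound: {c,f,j,n,v} mutually conflict ⇒ χ ≥ 5
  5-colouring: r0={f}  r1={j}  r2={n}  r3={c,q}  r4={v}
  χ = 5

Answer: 5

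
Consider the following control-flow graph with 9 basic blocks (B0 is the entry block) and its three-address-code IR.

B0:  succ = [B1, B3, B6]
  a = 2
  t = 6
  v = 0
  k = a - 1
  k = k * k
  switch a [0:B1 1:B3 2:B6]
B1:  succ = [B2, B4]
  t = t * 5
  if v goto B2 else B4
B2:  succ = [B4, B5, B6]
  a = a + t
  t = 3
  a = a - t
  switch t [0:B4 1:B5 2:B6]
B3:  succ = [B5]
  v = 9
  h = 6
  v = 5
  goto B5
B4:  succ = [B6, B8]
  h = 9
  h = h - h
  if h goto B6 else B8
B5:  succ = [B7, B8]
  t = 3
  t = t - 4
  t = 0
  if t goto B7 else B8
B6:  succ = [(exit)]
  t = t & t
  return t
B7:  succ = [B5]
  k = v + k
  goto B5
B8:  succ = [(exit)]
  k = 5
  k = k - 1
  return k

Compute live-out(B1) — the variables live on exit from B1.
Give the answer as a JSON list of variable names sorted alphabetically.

def/use:
  B0 def {a,k,t,v} use ∅
  B1 def {t} use {t,v}
  B2 def {a,t} use {a,t}
  B3 def {h,v} use ∅
  B4 def {h} use ∅
  B5 def {t} use ∅
  B6 def {t} use {t}
  B7 def {k} use {k,v}
  B8 def {k} use ∅

Backward fixpoint:
  B0: in=∅ out={a,k,t,v}
  B1: in={a,k,t,v} out={a,k,t,v}
  B2: in={a,k,t,v} out={k,t,v}
  B3: in={k} out={k,v}
  B4: in={t} out={t}
  B5: in={k,v} out={k,v}
  B6: in={t} out=∅
  B7: in={k,v} out={k,v}
  B8: in=∅ out=∅

live-out(B1) = ["a", "k", "t", "v"]

Answer: ["a", "k", "t", "v"]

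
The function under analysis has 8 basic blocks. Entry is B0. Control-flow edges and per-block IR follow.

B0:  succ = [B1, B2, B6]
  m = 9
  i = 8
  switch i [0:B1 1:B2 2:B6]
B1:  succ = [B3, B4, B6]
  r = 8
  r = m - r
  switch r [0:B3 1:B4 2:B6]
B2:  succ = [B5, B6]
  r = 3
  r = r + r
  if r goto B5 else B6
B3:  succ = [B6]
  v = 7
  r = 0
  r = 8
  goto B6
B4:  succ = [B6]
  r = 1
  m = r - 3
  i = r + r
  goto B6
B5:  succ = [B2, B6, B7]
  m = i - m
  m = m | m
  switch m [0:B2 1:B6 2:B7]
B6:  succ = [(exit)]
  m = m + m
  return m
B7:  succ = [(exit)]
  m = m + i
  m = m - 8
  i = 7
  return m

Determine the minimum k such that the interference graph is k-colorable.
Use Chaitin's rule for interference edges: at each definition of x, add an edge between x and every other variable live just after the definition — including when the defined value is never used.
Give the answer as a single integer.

Answer: 3

Analysis:
def/use:
  B0 def {i,m} use ∅
  B1 def {r} use {m}
  B2 def {r} use ∅
  B3 def {r,v} use ∅
  B4 def {i,m,r} use ∅
  B5 def {m} use {i,m}
  B6 def {m} use {m}
  B7 def {i,m} use {i,m}

Backward fixpoint:
  B0: in=∅ out={i,m}
  B1: in={m} out={m}
  B2: in={i,m} out={i,m}
  B3: in={m} out={m}
  B4: in=∅ out={m}
  B5: in={i,m} out={i,m}
  B6: in={m} out=∅
  B7: in={i,m} out=∅

Conflict graph:
  i: {m,r}
  m: {i,r,v}
  r: {i,m}
  v: {m}

Chromatic number:
  lower bound: {i,m,r} mutually conflict ⇒ χ ≥ 3
  assign i→R1 m→R0 r→R2 v→R1 — no edge inside a register ⇒ χ ≤ 3
  χ = 3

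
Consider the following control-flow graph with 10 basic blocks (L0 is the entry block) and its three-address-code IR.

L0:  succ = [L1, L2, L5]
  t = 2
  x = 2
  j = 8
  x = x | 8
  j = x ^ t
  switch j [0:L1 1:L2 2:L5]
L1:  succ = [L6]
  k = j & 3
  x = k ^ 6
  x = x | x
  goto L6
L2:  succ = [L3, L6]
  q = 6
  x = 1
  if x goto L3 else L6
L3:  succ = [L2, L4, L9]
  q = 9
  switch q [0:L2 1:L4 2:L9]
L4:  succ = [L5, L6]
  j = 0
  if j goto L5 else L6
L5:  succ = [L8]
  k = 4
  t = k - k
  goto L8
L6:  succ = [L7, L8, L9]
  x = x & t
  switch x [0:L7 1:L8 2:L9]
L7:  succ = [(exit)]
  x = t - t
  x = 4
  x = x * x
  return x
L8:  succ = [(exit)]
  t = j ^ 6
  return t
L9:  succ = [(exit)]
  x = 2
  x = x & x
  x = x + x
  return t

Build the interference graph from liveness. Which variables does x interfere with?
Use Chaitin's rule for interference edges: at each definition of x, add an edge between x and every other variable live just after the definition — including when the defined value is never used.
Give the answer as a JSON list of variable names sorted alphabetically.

Answer: ["j", "q", "t"]

Working:
def/use:
  L0: def={j,t,x} ue=∅
  L1: def={k,x} ue={j}
  L2: def={q,x} ue=∅
  L3: def={q} ue=∅
  L4: def={j} ue=∅
  L5: def={k,t} ue=∅
  L6: def={x} ue={t,x}
  L7: def={x} ue={t}
  L8: def={t} ue={j}
  L9: def={x} ue={t}

Live sets:
  L0 li=∅ lo={j,t}
  L1 li={j,t} lo={j,t,x}
  L2 li={j,t} lo={j,t,x}
  L3 li={j,t,x} lo={j,t,x}
  L4 li={t,x} lo={j,t,x}
  L5 li={j} lo={j}
  L6 li={j,t,x} lo={j,t}
  L7 li={t} lo=∅
  L8 li={j} lo=∅
  L9 li={t} lo=∅

Conflict graph:
  j↔{k,q,t,x}
  k↔{j,t}
  q↔{j,t,x}
  t↔{j,k,q,x}
  x↔{j,q,t}

N(x) = ["j", "q", "t"]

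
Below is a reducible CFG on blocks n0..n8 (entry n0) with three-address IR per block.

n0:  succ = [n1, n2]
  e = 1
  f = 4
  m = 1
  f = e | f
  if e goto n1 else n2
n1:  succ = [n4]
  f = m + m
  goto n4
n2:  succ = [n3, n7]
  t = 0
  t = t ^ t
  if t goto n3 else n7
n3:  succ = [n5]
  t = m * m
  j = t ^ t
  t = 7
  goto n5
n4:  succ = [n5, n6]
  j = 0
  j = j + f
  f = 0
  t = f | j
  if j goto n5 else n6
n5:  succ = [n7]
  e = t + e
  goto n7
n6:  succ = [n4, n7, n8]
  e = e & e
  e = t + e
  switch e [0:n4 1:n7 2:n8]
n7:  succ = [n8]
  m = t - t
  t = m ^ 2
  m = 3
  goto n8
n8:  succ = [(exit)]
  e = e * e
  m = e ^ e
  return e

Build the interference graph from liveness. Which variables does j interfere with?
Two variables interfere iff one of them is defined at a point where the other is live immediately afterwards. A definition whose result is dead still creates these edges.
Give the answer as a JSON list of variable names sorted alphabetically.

Answer: ["e", "f", "t"]

Working:
def/use:
  n0: def={e,f,m} ue=∅
  n1: def={f} ue={m}
  n2: def={t} ue=∅
  n3: def={j,t} ue={m}
  n4: def={f,j,t} ue={f}
  n5: def={e} ue={e,t}
  n6: def={e} ue={e,t}
  n7: def={m,t} ue={t}
  n8: def={e,m} ue={e}

Backward fixpoint:
  live n0: ∅→{e,m}
  live n1: {e,m}→{e,f}
  live n2: {e,m}→{e,m,t}
  live n3: {e,m}→{e,t}
  live n4: {e,f}→{e,f,t}
  live n5: {e,t}→{e,t}
  live n6: {e,f,t}→{e,f,t}
  live n7: {e,t}→{e}
  live n8: {e}→∅

Interfere edges:
  e — {f,j,m,t}
  f — {e,j,m,t}
  j — {e,f,t}
  m — {e,f,t}
  t — {e,f,j,m}

N(j) = ["e", "f", "t"]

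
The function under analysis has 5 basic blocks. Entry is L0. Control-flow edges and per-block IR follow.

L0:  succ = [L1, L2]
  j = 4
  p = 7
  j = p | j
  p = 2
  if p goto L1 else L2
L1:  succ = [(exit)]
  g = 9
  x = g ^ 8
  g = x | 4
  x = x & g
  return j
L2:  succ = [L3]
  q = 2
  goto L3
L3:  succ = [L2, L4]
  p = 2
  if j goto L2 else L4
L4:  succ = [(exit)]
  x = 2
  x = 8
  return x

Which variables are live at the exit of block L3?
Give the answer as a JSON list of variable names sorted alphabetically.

Block summaries:
  L0: def={j,p} ue=∅
  L1: def={g,x} ue={j}
  L2: def={q} ue=∅
  L3: def={p} ue={j}
  L4: def={x} ue=∅

Liveness:
  live L0: ∅→{j}
  live L1: {j}→∅
  live L2: {j}→{j}
  live L3: {j}→{j}
  live L4: ∅→∅

live-out(L3) = ["j"]

Answer: ["j"]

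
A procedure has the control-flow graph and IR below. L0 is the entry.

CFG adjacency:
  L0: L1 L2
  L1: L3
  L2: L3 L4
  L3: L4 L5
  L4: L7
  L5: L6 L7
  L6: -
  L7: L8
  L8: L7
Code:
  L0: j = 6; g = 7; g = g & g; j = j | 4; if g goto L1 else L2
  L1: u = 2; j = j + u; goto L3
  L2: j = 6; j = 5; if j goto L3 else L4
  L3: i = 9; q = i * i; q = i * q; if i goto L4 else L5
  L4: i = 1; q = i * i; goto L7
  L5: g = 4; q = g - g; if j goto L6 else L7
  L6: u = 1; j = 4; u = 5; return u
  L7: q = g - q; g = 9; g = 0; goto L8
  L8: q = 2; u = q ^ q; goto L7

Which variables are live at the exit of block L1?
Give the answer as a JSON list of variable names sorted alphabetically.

Per-block:
  L0: {g,j} / ∅
  L1: {j,u} / {j}
  L2: {j} / ∅
  L3: {i,q} / ∅
  L4: {i,q} / ∅
  L5: {g,q} / {j}
  L6: {j,u} / ∅
  L7: {g,q} / {g,q}
  L8: {q,u} / ∅

Liveness:
  L0 li=∅ lo={g,j}
  L1 li={g,j} lo={g,j}
  L2 li={g} lo={g,j}
  L3 li={g,j} lo={g,j}
  L4 li={g} lo={g,q}
  L5 li={j} lo={g,q}
  L6 li=∅ lo=∅
  L7 li={g,q} lo={g}
  L8 li={g} lo={g,q}

live-out(L1) = ["g", "j"]

Answer: ["g", "j"]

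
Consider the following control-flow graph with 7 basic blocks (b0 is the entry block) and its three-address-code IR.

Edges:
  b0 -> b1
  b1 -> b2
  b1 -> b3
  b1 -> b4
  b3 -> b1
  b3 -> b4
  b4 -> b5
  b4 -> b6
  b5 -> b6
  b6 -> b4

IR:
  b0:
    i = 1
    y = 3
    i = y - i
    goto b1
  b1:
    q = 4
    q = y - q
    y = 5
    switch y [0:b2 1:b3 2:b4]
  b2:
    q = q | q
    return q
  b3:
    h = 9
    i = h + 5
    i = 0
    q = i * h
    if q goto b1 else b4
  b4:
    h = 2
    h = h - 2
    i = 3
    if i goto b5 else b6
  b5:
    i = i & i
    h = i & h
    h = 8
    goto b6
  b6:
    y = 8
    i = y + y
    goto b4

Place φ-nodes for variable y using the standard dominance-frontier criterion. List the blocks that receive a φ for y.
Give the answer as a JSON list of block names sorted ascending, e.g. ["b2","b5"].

Answer: ["b1", "b4"]

Derivation:
idom tree: b1←b0 b2←b1 b3←b1 b4←b1 b5←b4 b6←b4
Dom∩ at merges:
  b1: preds {b0,b3}: {b0} ∩ {b0,b1,b3} = {b0}; idom=b0
  b4: preds {b1,b3,b6}: {b0,b1} ∩ {b0,b1,b3} ∩ {b0,b1,b4,b6} = {b0,b1}; idom=b1
  b6: preds {b4,b5}: {b0,b1,b4} ∩ {b0,b1,b4,b5} = {b0,b1,b4}; idom=b4

Frontier:
  join b1 pred b0: · stop@b0
  join b1 pred b3: b3→b1 stop@b0
  join b4 pred b1: · stop@b1
  join b4 pred b3: b3 stop@b1
  join b4 pred b6: b6→b4 stop@b1
  join b6 pred b4: · stop@b4
  join b6 pred b5: b5 stop@b4
  b0: DF=∅
  b1: DF={b1}
  b2: DF=∅
  b3: DF={b1,b4}
  b4: DF={b4}
  b5: DF={b6}
  b6: DF={b4}

φ for y: defs {b0,b1,b6}
  DF⁺ = {b1,b4}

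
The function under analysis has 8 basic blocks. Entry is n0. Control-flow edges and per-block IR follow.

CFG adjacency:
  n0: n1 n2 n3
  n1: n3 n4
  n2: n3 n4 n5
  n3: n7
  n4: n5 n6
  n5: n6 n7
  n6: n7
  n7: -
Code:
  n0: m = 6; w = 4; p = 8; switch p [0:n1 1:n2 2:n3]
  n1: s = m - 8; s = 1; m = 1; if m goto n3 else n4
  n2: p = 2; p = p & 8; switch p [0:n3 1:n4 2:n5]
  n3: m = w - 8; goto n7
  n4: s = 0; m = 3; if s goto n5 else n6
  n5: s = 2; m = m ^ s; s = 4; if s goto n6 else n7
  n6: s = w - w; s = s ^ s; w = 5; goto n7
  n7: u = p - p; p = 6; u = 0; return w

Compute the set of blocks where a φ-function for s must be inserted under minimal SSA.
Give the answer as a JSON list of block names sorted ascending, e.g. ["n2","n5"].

idom tree: n1←n0 n2←n0 n3←n0 n4←n0 n5←n0 n6←n0 n7←n0
Dom∩ at merges:
  n3: preds {n0,n1,n2}: {n0} ∩ {n0,n1} ∩ {n0,n2} = {n0}; idom=n0
  n4: preds {n1,n2}: {n0,n1} ∩ {n0,n2} = {n0}; idom=n0
  n5: preds {n2,n4}: {n0,n2} ∩ {n0,n4} = {n0}; idom=n0
  n6: preds {n4,n5}: {n0,n4} ∩ {n0,n5} = {n0}; idom=n0
  n7: preds {n3,n5,n6}: {n0,n3} ∩ {n0,n5} ∩ {n0,n6} = {n0}; idom=n0

DF walk-up:
  join n3 pred n0: · stop@n0
  join n3 pred n1: n1 stop@n0
  join n3 pred n2: n2 stop@n0
  join n4 pred n1: n1 stop@n0
  join n4 pred n2: n2 stop@n0
  join n5 pred n2: n2 stop@n0
  join n5 pred n4: n4 stop@n0
  join n6 pred n4: n4 stop@n0
  join n6 pred n5: n5 stop@n0
  join n7 pred n3: n3 stop@n0
  join n7 pred n5: n5 stop@n0
  join n7 pred n6: n6 stop@n0
  n0 → ∅
  n1 → {n3,n4}
  n2 → {n3,n4,n5}
  n3 → {n7}
  n4 → {n5,n6}
  n5 → {n6,n7}
  n6 → {n7}
  n7 → ∅

φ for s: defs {n1,n4,n5,n6}
  DF⁺ = {n3,n4,n5,n6,n7}

Answer: ["n3", "n4", "n5", "n6", "n7"]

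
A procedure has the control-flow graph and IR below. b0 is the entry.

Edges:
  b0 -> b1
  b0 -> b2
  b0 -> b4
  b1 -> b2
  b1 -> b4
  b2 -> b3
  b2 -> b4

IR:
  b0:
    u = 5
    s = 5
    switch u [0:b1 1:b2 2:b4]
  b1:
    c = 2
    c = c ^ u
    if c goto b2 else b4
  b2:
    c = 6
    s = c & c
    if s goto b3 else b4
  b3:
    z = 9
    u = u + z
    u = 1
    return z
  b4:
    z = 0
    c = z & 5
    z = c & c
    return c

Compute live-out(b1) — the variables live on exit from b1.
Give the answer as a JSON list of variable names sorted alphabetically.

Answer: ["u"]

Working:
Block summaries:
  b0: def={s,u} ue=∅
  b1: def={c} ue={u}
  b2: def={c,s} ue=∅
  b3: def={u,z} ue={u}
  b4: def={c,z} ue=∅

Liveness:
  b0: in=∅ out={u}
  b1: in={u} out={u}
  b2: in={u} out={u}
  b3: in={u} out=∅
  b4: in=∅ out=∅

live-out(b1) = ["u"]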